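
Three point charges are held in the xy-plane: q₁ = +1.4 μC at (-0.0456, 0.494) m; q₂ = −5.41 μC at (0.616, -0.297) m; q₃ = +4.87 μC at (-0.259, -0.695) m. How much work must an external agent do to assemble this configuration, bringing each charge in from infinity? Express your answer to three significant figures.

The assembly work is the sum of pairwise potential energies, U = Σ_{i<j} kqᵢqⱼ/rᵢⱼ.
Pair separations: r₁₂ = 1.03 m, r₁₃ = 1.21 m, r₂₃ = 0.961 m.
U = (-0.0660) + (0.0507) + (-0.246) = -0.262 J.

-0.262 J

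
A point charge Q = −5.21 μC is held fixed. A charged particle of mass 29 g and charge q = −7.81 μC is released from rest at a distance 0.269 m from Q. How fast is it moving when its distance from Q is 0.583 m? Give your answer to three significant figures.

Only the electrostatic force acts, so mechanical energy is conserved: ½mv² = U₁ − U₂ = kQq(1/r₁ − 1/r₂).
U₁ − U₂ = (8.99×10⁹ N·m²/C²)(-5.21×10⁻⁶ C)(-7.81×10⁻⁶ C)(1/0.269 − 1/0.583) = 0.732 J.
v = √(2·0.732/0.0290) = 7.11 m/s.

7.11 m/s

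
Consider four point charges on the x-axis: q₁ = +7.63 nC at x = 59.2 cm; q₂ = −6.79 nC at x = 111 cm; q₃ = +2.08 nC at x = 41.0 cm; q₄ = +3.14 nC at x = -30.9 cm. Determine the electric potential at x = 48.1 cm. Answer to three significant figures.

The total potential is the scalar sum of each charge's contribution, V = Σ kqᵢ/rᵢ.
Distances from the field point to each charge: r₁ = 0.111 m, r₂ = 0.629 m, r₃ = 0.0710 m, r₄ = 0.790 m.
V = k[(7.63×10⁻⁹)/(0.111) + (-6.79×10⁻⁹)/(0.629) + (2.08×10⁻⁹)/(0.0710) + (3.14×10⁻⁹)/(0.790)] = 820 V.

820 V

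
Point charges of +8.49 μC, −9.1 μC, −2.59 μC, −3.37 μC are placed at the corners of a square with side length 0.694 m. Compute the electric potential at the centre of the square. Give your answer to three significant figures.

Electric potential is a scalar, so the contributions from each charge add algebraically: V = Σ kqᵢ/rᵢ.
The distance from each corner to the centre is a√2/2 = 0.491 m.
V = k[(8.49×10⁻⁶)/(0.491) + (-9.10×10⁻⁶)/(0.491) + (-2.59×10⁻⁶)/(0.491) + (-3.37×10⁻⁶)/(0.491)] = -1.20×10⁵ V.

-1.20×10⁵ V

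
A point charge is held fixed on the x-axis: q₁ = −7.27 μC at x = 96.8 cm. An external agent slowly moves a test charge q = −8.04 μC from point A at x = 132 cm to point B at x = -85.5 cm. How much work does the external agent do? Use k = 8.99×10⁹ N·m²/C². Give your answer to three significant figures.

For quasistatic motion the external work equals the change in potential energy: W_ext = qΔV = q(V_B − V_A).
At A: distance to the source charge is 0.352 m; V_A = kq₁/r = -1.86×10⁵ V.
At B: distance to the source charge is 1.82 m; V_B = kq₁/r = -3.59×10⁴ V.
ΔV = V_B − V_A = 1.50×10⁵ V.
W_ext = qΔV = (-8.04×10⁻⁶ C)(1.50×10⁵ V) = -1.20 J.

-1.20 J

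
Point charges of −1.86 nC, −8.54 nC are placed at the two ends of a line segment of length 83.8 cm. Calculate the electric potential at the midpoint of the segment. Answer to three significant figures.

The total potential is the scalar sum of each charge's contribution, V = Σ kqᵢ/rᵢ.
Each charge is 0.419 m from the midpoint.
V = k[(-1.86×10⁻⁹)/(0.419) + (-8.54×10⁻⁹)/(0.419)] = -223 V.

-223 V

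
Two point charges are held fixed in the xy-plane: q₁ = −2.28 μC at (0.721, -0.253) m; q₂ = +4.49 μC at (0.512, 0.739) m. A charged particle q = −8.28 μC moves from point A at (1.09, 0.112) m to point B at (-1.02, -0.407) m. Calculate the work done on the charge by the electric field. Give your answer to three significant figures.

The work done by the electric force is W_field = −ΔU = −q(V_B − V_A) = q(V_A − V_B).
At A: distances to the source charges are 0.519 m, 0.853 m; V_A = Σ kqᵢ/rᵢ = 7840 V.
At B: distances to the source charges are 1.75 m, 1.91 m; V_B = Σ kqᵢ/rᵢ = 9370 V.
ΔV = V_B − V_A = 1530 V.
W_field = −qΔV = −(-8.28×10⁻⁶ C)(1530 V) = 0.0127 J.

0.0127 J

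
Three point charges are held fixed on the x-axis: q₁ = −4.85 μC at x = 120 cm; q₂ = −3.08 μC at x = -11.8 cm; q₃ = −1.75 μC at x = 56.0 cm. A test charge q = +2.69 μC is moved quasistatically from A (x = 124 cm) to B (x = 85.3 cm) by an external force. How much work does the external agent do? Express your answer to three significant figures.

For quasistatic motion the external work equals the change in potential energy: W_ext = qΔV = q(V_B − V_A).
At A: distances to the source charges are 0.0400 m, 1.36 m, 0.680 m; V_A = Σ kqᵢ/rᵢ = -1.13×10⁶ V.
At B: distances to the source charges are 0.347 m, 0.971 m, 0.293 m; V_B = Σ kqᵢ/rᵢ = -2.08×10⁵ V.
ΔV = V_B − V_A = 9.26×10⁵ V.
W_ext = qΔV = (2.69×10⁻⁶ C)(9.26×10⁵ V) = 2.49 J.

2.49 J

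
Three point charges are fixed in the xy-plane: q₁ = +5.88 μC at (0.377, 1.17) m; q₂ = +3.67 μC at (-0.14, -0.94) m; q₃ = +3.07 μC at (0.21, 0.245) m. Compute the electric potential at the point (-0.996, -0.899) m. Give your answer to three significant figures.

The total potential is the scalar sum of each charge's contribution, V = Σ kqᵢ/rᵢ.
Distances from the field point to each charge: r₁ = 2.48 m, r₂ = 0.857 m, r₃ = 1.66 m.
V = k[(5.88×10⁻⁶)/(2.48) + (3.67×10⁻⁶)/(0.857) + (3.07×10⁻⁶)/(1.66)] = 7.64×10⁴ V.

7.64×10⁴ V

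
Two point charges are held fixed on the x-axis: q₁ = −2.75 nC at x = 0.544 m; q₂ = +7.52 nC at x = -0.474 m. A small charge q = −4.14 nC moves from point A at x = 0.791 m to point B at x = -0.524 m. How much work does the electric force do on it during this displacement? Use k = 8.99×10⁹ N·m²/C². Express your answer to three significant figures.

The work done by the electric force is W_field = −ΔU = −q(V_B − V_A) = q(V_A − V_B).
At A: distances to the source charges are 0.247 m, 1.27 m; V_A = Σ kqᵢ/rᵢ = -46.6 V.
At B: distances to the source charges are 1.07 m, 0.0500 m; V_B = Σ kqᵢ/rᵢ = 1330 V.
ΔV = V_B − V_A = 1380 V.
W_field = −qΔV = −(-4.14×10⁻⁹ C)(1380 V) = 5.69×10⁻⁶ J.

5.69×10⁻⁶ J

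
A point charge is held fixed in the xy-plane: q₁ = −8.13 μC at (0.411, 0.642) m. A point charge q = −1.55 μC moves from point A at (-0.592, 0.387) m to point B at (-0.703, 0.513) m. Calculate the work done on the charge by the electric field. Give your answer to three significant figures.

8.45×10⁻³ J

The work done by the electric force is W_field = −ΔU = −q(V_B − V_A) = q(V_A − V_B).
At A: distance to the source charge is 1.03 m; V_A = kq₁/r = -7.06×10⁴ V.
At B: distance to the source charge is 1.12 m; V_B = kq₁/r = -6.52×10⁴ V.
ΔV = V_B − V_A = 5450 V.
W_field = −qΔV = −(-1.55×10⁻⁶ C)(5450 V) = 8.45×10⁻³ J.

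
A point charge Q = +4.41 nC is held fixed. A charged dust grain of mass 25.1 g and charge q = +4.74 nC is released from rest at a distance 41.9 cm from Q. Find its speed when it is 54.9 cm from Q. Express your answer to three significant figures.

Only the electrostatic force acts, so mechanical energy is conserved: ½mv² = U₁ − U₂ = kQq(1/r₁ − 1/r₂).
U₁ − U₂ = (8.99×10⁹ N·m²/C²)(4.41×10⁻⁹ C)(4.74×10⁻⁹ C)(1/0.419 − 1/0.549) = 1.06×10⁻⁷ J.
v = √(2·1.06×10⁻⁷/0.0251) = 2.91×10⁻³ m/s.

2.91×10⁻³ m/s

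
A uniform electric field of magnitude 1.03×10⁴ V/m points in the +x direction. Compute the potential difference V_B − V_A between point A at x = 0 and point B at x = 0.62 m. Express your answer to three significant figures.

In a uniform field, potential decreases in the direction of E: V_B − V_A = −E·Δx.
V_B − V_A = −(1.03×10⁴ V/m)(0.620 m) = -6390 V.

-6390 V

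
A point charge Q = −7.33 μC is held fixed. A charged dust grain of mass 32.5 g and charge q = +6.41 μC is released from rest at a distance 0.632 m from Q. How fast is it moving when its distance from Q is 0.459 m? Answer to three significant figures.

3.94 m/s

Only the electrostatic force acts, so mechanical energy is conserved: ½mv² = U₁ − U₂ = kQq(1/r₁ − 1/r₂).
U₁ − U₂ = (8.99×10⁹ N·m²/C²)(-7.33×10⁻⁶ C)(6.41×10⁻⁶ C)(1/0.632 − 1/0.459) = 0.252 J.
v = √(2·0.252/0.0325) = 3.94 m/s.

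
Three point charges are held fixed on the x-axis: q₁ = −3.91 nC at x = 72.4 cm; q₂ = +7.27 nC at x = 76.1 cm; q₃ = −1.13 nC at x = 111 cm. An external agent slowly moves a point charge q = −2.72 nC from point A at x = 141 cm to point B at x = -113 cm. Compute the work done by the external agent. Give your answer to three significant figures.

For quasistatic motion the external work equals the change in potential energy: W_ext = qΔV = q(V_B − V_A).
At A: distances to the source charges are 0.686 m, 0.649 m, 0.300 m; V_A = Σ kqᵢ/rᵢ = 15.6 V.
At B: distances to the source charges are 1.85 m, 1.89 m, 2.24 m; V_B = Σ kqᵢ/rᵢ = 11.1 V.
ΔV = V_B − V_A = -4.53 V.
W_ext = qΔV = (-2.72×10⁻⁹ C)(-4.53 V) = 1.23×10⁻⁸ J.

1.23×10⁻⁸ J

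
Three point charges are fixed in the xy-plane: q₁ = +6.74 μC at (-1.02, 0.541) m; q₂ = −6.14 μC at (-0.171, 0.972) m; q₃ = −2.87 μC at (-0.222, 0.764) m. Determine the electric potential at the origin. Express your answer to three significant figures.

-3.59×10⁴ V

Electric potential is a scalar, so the contributions from each charge add algebraically: V = Σ kqᵢ/rᵢ.
Distances from the field point to each charge: r₁ = 1.15 m, r₂ = 0.987 m, r₃ = 0.796 m.
V = k[(6.74×10⁻⁶)/(1.15) + (-6.14×10⁻⁶)/(0.987) + (-2.87×10⁻⁶)/(0.796)] = -3.59×10⁴ V.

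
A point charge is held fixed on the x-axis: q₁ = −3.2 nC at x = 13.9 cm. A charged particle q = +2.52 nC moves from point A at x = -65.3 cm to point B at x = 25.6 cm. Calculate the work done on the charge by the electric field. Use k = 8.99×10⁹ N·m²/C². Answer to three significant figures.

5.28×10⁻⁷ J

The work done by the electric force is W_field = −ΔU = −q(V_B − V_A) = q(V_A − V_B).
At A: distance to the source charge is 0.792 m; V_A = kq₁/r = -36.3 V.
At B: distance to the source charge is 0.117 m; V_B = kq₁/r = -246 V.
ΔV = V_B − V_A = -210 V.
W_field = −qΔV = −(2.52×10⁻⁹ C)(-210 V) = 5.28×10⁻⁷ J.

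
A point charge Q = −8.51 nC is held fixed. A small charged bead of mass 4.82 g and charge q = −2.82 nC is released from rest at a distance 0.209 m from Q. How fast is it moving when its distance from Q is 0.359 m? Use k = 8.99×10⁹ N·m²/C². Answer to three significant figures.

Only the electrostatic force acts, so mechanical energy is conserved: ½mv² = U₁ − U₂ = kQq(1/r₁ − 1/r₂).
U₁ − U₂ = (8.99×10⁹ N·m²/C²)(-8.51×10⁻⁹ C)(-2.82×10⁻⁹ C)(1/0.209 − 1/0.359) = 4.31×10⁻⁷ J.
v = √(2·4.31×10⁻⁷/4.82×10⁻³) = 0.0134 m/s.

0.0134 m/s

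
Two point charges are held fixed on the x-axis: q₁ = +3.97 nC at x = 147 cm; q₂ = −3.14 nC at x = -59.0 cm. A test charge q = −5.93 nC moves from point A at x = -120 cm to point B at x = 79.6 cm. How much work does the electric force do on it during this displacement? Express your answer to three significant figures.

3.88×10⁻⁷ J

The work done by the electric force is W_field = −ΔU = −q(V_B − V_A) = q(V_A − V_B).
At A: distances to the source charges are 2.67 m, 0.610 m; V_A = Σ kqᵢ/rᵢ = -32.9 V.
At B: distances to the source charges are 0.674 m, 1.39 m; V_B = Σ kqᵢ/rᵢ = 32.6 V.
ΔV = V_B − V_A = 65.5 V.
W_field = −qΔV = −(-5.93×10⁻⁹ C)(65.5 V) = 3.88×10⁻⁷ J.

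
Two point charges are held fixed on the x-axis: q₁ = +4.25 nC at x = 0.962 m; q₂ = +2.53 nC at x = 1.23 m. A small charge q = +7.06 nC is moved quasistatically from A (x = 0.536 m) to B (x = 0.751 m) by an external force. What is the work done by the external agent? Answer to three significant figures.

For quasistatic motion the external work equals the change in potential energy: W_ext = qΔV = q(V_B − V_A).
At A: distances to the source charges are 0.426 m, 0.694 m; V_A = Σ kqᵢ/rᵢ = 122 V.
At B: distances to the source charges are 0.211 m, 0.479 m; V_B = Σ kqᵢ/rᵢ = 229 V.
ΔV = V_B − V_A = 106 V.
W_ext = qΔV = (7.06×10⁻⁹ C)(106 V) = 7.49×10⁻⁷ J.

7.49×10⁻⁷ J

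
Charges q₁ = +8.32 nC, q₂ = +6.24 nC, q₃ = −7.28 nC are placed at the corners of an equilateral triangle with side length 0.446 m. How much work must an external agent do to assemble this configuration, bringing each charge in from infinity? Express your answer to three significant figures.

-1.09×10⁻⁶ J

The assembly work is the sum of pairwise potential energies, U = Σ_{i<j} kqᵢqⱼ/rᵢⱼ.
All three pair separations equal the side length, 0.446 m.
U = (1.05×10⁻⁶) + (-1.22×10⁻⁶) + (-9.16×10⁻⁷) = -1.09×10⁻⁶ J.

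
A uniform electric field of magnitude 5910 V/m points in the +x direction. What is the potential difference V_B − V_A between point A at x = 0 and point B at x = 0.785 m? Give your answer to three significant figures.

In a uniform field, potential decreases in the direction of E: V_B − V_A = −E·Δx.
V_B − V_A = −(5910 V/m)(0.785 m) = -4640 V.

-4640 V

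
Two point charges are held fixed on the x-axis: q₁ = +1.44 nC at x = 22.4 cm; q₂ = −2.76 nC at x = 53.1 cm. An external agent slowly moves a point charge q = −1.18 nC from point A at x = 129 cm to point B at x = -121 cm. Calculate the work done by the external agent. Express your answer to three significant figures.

-1.81×10⁻⁸ J

For quasistatic motion the external work equals the change in potential energy: W_ext = qΔV = q(V_B − V_A).
At A: distances to the source charges are 1.07 m, 0.759 m; V_A = Σ kqᵢ/rᵢ = -20.5 V.
At B: distances to the source charges are 1.43 m, 1.74 m; V_B = Σ kqᵢ/rᵢ = -5.22 V.
ΔV = V_B − V_A = 15.3 V.
W_ext = qΔV = (-1.18×10⁻⁹ C)(15.3 V) = -1.81×10⁻⁸ J.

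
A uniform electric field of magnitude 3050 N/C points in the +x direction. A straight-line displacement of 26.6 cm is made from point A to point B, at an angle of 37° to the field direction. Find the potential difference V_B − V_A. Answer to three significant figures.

Only the component of displacement along E changes the potential: ΔV = −E·d·cosθ.
ΔV = −(3050 V/m)(0.266 m)cos37° = -648 V.

-648 V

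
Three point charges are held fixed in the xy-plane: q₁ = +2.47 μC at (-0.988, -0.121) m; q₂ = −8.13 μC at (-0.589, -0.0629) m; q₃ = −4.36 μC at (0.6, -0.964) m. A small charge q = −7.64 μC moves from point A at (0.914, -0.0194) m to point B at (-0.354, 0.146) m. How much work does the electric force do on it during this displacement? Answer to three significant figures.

-1.15 J

The work done by the electric force is W_field = −ΔU = −q(V_B − V_A) = q(V_A − V_B).
At A: distances to the source charges are 1.90 m, 1.50 m, 0.995 m; V_A = Σ kqᵢ/rᵢ = -7.63×10⁴ V.
At B: distances to the source charges are 0.688 m, 0.314 m, 1.46 m; V_B = Σ kqᵢ/rᵢ = -2.27×10⁵ V.
ΔV = V_B − V_A = -1.51×10⁵ V.
W_field = −qΔV = −(-7.64×10⁻⁶ C)(-1.51×10⁵ V) = -1.15 J.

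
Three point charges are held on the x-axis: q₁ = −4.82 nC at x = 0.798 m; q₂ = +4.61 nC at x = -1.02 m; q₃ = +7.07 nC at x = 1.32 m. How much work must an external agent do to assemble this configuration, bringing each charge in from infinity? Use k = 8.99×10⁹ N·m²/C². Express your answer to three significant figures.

-5.72×10⁻⁷ J

The work to assemble the configuration equals its total potential energy, U = Σ kqᵢqⱼ/rᵢⱼ over all pairs.
Pair separations: r₁₂ = 1.82 m, r₁₃ = 0.522 m, r₂₃ = 2.34 m.
U = (-1.10×10⁻⁷) + (-5.87×10⁻⁷) + (1.25×10⁻⁷) = -5.72×10⁻⁷ J.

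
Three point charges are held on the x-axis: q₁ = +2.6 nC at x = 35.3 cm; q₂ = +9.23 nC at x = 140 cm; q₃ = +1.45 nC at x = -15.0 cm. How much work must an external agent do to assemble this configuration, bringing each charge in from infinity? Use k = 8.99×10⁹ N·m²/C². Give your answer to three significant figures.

The assembly work is the sum of pairwise potential energies, U = Σ_{i<j} kqᵢqⱼ/rᵢⱼ.
Pair separations: r₁₂ = 1.05 m, r₁₃ = 0.503 m, r₂₃ = 1.55 m.
U = (2.06×10⁻⁷) + (6.74×10⁻⁸) + (7.76×10⁻⁸) = 3.51×10⁻⁷ J.

3.51×10⁻⁷ J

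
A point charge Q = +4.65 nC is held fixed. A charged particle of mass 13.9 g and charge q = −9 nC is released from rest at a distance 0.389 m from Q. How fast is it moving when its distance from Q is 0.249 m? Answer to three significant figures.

8.85×10⁻³ m/s

Only the electrostatic force acts, so mechanical energy is conserved: ½mv² = U₁ − U₂ = kQq(1/r₁ − 1/r₂).
U₁ − U₂ = (8.99×10⁹ N·m²/C²)(4.65×10⁻⁹ C)(-9.00×10⁻⁹ C)(1/0.389 − 1/0.249) = 5.44×10⁻⁷ J.
v = √(2·5.44×10⁻⁷/0.0139) = 8.85×10⁻³ m/s.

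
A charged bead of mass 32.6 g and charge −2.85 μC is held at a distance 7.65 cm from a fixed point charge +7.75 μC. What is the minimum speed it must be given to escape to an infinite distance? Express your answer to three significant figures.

To just escape, total mechanical energy must reach zero at infinity: ½mv²_min + U = 0, so ½mv²_min = −U = |kQq|/r.
|U| = |kQq|/r = (8.99×10⁹ N·m²/C²)(7.75×10⁻⁶)(2.85×10⁻⁶)/(0.0765) = 2.60 J.
v_min = √(2|U|/m) = √(2·2.60/0.0326) = 12.6 m/s.

12.6 m/s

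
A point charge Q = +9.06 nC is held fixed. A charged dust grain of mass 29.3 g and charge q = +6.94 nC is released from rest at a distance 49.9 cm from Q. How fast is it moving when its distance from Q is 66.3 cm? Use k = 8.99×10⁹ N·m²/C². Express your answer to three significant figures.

4.37×10⁻³ m/s

Only the electrostatic force acts, so mechanical energy is conserved: ½mv² = U₁ − U₂ = kQq(1/r₁ − 1/r₂).
U₁ − U₂ = (8.99×10⁹ N·m²/C²)(9.06×10⁻⁹ C)(6.94×10⁻⁹ C)(1/0.499 − 1/0.663) = 2.80×10⁻⁷ J.
v = √(2·2.80×10⁻⁷/0.0293) = 4.37×10⁻³ m/s.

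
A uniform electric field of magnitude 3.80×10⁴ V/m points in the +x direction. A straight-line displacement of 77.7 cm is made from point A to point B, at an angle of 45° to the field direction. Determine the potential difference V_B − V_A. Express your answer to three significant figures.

Only the component of displacement along E changes the potential: ΔV = −E·d·cosθ.
ΔV = −(3.80×10⁴ V/m)(0.777 m)cos45° = -2.09×10⁴ V.

-2.09×10⁴ V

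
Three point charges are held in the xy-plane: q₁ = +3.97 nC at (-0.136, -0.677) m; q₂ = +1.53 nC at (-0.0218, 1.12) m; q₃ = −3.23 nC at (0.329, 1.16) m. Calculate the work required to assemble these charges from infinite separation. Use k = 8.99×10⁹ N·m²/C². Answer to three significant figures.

-1.56×10⁻⁷ J

The assembly work is the sum of pairwise potential energies, U = Σ_{i<j} kqᵢqⱼ/rᵢⱼ.
Pair separations: r₁₂ = 1.80 m, r₁₃ = 1.89 m, r₂₃ = 0.353 m.
U = (3.03×10⁻⁸) + (-6.08×10⁻⁸) + (-1.26×10⁻⁷) = -1.56×10⁻⁷ J.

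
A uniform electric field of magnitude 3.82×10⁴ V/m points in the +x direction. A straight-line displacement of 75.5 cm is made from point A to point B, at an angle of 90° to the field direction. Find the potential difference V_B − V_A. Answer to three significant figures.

0 V

Only the component of displacement along E changes the potential: ΔV = −E·d·cosθ.
ΔV = −(3.82×10⁴ V/m)(0.755 m)cos90° = 0 V.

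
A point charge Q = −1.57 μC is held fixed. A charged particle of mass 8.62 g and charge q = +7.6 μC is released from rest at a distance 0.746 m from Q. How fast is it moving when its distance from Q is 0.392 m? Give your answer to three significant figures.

5.49 m/s

Only the electrostatic force acts, so mechanical energy is conserved: ½mv² = U₁ − U₂ = kQq(1/r₁ − 1/r₂).
U₁ − U₂ = (8.99×10⁹ N·m²/C²)(-1.57×10⁻⁶ C)(7.60×10⁻⁶ C)(1/0.746 − 1/0.392) = 0.130 J.
v = √(2·0.130/8.62×10⁻³) = 5.49 m/s.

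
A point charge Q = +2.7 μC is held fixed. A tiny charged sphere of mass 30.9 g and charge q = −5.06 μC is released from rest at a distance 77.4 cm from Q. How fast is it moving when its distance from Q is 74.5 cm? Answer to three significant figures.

0.632 m/s

Only the electrostatic force acts, so mechanical energy is conserved: ½mv² = U₁ − U₂ = kQq(1/r₁ − 1/r₂).
U₁ − U₂ = (8.99×10⁹ N·m²/C²)(2.70×10⁻⁶ C)(-5.06×10⁻⁶ C)(1/0.774 − 1/0.745) = 6.18×10⁻³ J.
v = √(2·6.18×10⁻³/0.0309) = 0.632 m/s.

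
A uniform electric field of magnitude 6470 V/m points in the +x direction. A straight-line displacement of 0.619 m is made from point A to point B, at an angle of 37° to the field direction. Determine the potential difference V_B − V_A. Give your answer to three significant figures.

Only the component of displacement along E changes the potential: ΔV = −E·d·cosθ.
ΔV = −(6470 V/m)(0.619 m)cos37° = -3200 V.

-3200 V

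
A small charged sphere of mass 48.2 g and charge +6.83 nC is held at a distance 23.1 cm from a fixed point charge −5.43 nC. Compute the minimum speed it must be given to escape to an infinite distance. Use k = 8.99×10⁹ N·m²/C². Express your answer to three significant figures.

To just escape, total mechanical energy must reach zero at infinity: ½mv²_min + U = 0, so ½mv²_min = −U = |kQq|/r.
|U| = |kQq|/r = (8.99×10⁹ N·m²/C²)(5.43×10⁻⁹)(6.83×10⁻⁹)/(0.231) = 1.44×10⁻⁶ J.
v_min = √(2|U|/m) = √(2·1.44×10⁻⁶/0.0482) = 7.74×10⁻³ m/s.

7.74×10⁻³ m/s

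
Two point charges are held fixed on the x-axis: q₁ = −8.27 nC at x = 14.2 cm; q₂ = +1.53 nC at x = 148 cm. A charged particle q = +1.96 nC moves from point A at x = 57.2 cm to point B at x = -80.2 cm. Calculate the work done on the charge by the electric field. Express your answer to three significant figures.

The work done by the electric force is W_field = −ΔU = −q(V_B − V_A) = q(V_A − V_B).
At A: distances to the source charges are 0.430 m, 0.908 m; V_A = Σ kqᵢ/rᵢ = -158 V.
At B: distances to the source charges are 0.944 m, 2.28 m; V_B = Σ kqᵢ/rᵢ = -72.7 V.
ΔV = V_B − V_A = 85.0 V.
W_field = −qΔV = −(1.96×10⁻⁹ C)(85.0 V) = -1.67×10⁻⁷ J.

-1.67×10⁻⁷ J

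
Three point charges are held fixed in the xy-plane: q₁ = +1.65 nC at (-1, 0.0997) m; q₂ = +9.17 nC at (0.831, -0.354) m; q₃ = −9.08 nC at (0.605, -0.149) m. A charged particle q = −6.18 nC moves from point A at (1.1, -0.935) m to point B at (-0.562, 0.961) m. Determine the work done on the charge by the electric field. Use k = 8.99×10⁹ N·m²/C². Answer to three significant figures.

-2.44×10⁻⁷ J

The work done by the electric force is W_field = −ΔU = −q(V_B − V_A) = q(V_A − V_B).
At A: distances to the source charges are 2.34 m, 0.640 m, 0.929 m; V_A = Σ kqᵢ/rᵢ = 47.2 V.
At B: distances to the source charges are 0.966 m, 1.92 m, 1.61 m; V_B = Σ kqᵢ/rᵢ = 7.70 V.
ΔV = V_B − V_A = -39.5 V.
W_field = −qΔV = −(-6.18×10⁻⁹ C)(-39.5 V) = -2.44×10⁻⁷ J.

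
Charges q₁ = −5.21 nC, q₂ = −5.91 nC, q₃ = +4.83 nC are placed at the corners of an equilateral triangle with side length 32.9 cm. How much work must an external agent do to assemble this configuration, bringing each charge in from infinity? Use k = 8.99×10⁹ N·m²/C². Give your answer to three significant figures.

-6.26×10⁻⁷ J

The work to assemble the configuration equals its total potential energy, U = Σ kqᵢqⱼ/rᵢⱼ over all pairs.
All three pair separations equal the side length, 0.329 m.
U = (8.41×10⁻⁷) + (-6.88×10⁻⁷) + (-7.80×10⁻⁷) = -6.26×10⁻⁷ J.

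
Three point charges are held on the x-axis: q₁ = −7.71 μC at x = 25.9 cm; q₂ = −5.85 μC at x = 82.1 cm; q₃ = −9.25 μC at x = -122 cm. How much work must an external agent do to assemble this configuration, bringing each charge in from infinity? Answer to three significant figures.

1.39 J

The assembly work is the sum of pairwise potential energies, U = Σ_{i<j} kqᵢqⱼ/rᵢⱼ.
Pair separations: r₁₂ = 0.562 m, r₁₃ = 1.48 m, r₂₃ = 2.04 m.
U = (0.721) + (0.433) + (0.238) = 1.39 J.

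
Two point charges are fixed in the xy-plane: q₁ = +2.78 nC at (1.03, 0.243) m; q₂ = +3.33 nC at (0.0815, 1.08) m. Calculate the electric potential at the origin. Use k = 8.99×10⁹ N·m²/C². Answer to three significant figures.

51.3 V

The total potential is the scalar sum of each charge's contribution, V = Σ kqᵢ/rᵢ.
Distances from the field point to each charge: r₁ = 1.06 m, r₂ = 1.08 m.
V = k[(2.78×10⁻⁹)/(1.06) + (3.33×10⁻⁹)/(1.08)] = 51.3 V.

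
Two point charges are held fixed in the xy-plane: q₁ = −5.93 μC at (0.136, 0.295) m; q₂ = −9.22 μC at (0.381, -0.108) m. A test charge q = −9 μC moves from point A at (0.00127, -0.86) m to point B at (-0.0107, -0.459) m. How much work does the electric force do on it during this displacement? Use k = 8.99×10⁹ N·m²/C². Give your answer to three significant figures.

The work done by the electric force is W_field = −ΔU = −q(V_B − V_A) = q(V_A − V_B).
At A: distances to the source charges are 1.16 m, 0.842 m; V_A = Σ kqᵢ/rᵢ = -1.44×10⁵ V.
At B: distances to the source charges are 0.768 m, 0.526 m; V_B = Σ kqᵢ/rᵢ = -2.27×10⁵ V.
ΔV = V_B − V_A = -8.28×10⁴ V.
W_field = −qΔV = −(-9.00×10⁻⁶ C)(-8.28×10⁴ V) = -0.745 J.

-0.745 J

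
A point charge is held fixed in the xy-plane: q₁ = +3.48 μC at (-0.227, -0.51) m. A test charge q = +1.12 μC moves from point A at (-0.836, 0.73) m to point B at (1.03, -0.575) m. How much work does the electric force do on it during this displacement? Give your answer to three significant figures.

The work done by the electric force is W_field = −ΔU = −q(V_B − V_A) = q(V_A − V_B).
At A: distance to the source charge is 1.38 m; V_A = kq₁/r = 2.26×10⁴ V.
At B: distance to the source charge is 1.26 m; V_B = kq₁/r = 2.49×10⁴ V.
ΔV = V_B − V_A = 2210 V.
W_field = −qΔV = −(1.12×10⁻⁶ C)(2210 V) = -2.47×10⁻³ J.

-2.47×10⁻³ J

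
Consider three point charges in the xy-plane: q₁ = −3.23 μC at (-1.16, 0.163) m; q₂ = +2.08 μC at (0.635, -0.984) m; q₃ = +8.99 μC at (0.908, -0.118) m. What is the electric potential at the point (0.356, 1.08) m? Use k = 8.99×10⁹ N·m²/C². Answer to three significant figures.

Electric potential is a scalar, so the contributions from each charge add algebraically: V = Σ kqᵢ/rᵢ.
Distances from the field point to each charge: r₁ = 1.77 m, r₂ = 2.08 m, r₃ = 1.32 m.
V = k[(-3.23×10⁻⁶)/(1.77) + (2.08×10⁻⁶)/(2.08) + (8.99×10⁻⁶)/(1.32)] = 5.39×10⁴ V.

5.39×10⁴ V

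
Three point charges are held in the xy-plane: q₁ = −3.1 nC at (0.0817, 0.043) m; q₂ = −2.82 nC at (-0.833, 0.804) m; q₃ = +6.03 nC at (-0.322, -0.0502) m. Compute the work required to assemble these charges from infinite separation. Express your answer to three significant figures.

The assembly work is the sum of pairwise potential energies, U = Σ_{i<j} kqᵢqⱼ/rᵢⱼ.
Pair separations: r₁₂ = 1.19 m, r₁₃ = 0.414 m, r₂₃ = 0.995 m.
U = (6.60×10⁻⁸) + (-4.06×10⁻⁷) + (-1.54×10⁻⁷) = -4.93×10⁻⁷ J.

-4.93×10⁻⁷ J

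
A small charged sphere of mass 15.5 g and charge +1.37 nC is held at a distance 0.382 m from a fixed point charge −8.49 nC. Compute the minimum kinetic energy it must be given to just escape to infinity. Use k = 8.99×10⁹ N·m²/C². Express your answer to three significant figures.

2.74×10⁻⁷ J

To just escape, total mechanical energy must reach zero at infinity: ½mv²_min + U = 0, so ½mv²_min = −U = |kQq|/r.
|U| = |kQq|/r = (8.99×10⁹ N·m²/C²)(8.49×10⁻⁹)(1.37×10⁻⁹)/(0.382) = 2.74×10⁻⁷ J.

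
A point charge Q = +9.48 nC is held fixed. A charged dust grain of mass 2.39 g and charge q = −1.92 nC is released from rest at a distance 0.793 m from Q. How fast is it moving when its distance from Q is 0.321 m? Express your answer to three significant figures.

Only the electrostatic force acts, so mechanical energy is conserved: ½mv² = U₁ − U₂ = kQq(1/r₁ − 1/r₂).
U₁ − U₂ = (8.99×10⁹ N·m²/C²)(9.48×10⁻⁹ C)(-1.92×10⁻⁹ C)(1/0.793 − 1/0.321) = 3.03×10⁻⁷ J.
v = √(2·3.03×10⁻⁷/2.39×10⁻³) = 0.0159 m/s.

0.0159 m/s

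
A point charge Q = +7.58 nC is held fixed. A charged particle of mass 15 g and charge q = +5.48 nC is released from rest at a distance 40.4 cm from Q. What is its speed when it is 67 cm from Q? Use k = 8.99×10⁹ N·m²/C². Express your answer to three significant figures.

6.99×10⁻³ m/s

Only the electrostatic force acts, so mechanical energy is conserved: ½mv² = U₁ − U₂ = kQq(1/r₁ − 1/r₂).
U₁ − U₂ = (8.99×10⁹ N·m²/C²)(7.58×10⁻⁹ C)(5.48×10⁻⁹ C)(1/0.404 − 1/0.670) = 3.67×10⁻⁷ J.
v = √(2·3.67×10⁻⁷/0.0150) = 6.99×10⁻³ m/s.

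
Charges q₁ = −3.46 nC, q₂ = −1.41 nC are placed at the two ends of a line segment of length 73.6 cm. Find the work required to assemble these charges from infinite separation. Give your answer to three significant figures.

The assembly work is the sum of pairwise potential energies, U = Σ_{i<j} kqᵢqⱼ/rᵢⱼ.
The separation is r = 0.736 m.
U = (5.96×10⁻⁸) = 5.96×10⁻⁸ J.

5.96×10⁻⁸ J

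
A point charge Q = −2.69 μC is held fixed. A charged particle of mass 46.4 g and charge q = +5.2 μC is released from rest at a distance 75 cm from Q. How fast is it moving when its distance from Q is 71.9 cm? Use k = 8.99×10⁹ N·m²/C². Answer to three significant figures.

0.558 m/s

Only the electrostatic force acts, so mechanical energy is conserved: ½mv² = U₁ − U₂ = kQq(1/r₁ − 1/r₂).
U₁ − U₂ = (8.99×10⁹ N·m²/C²)(-2.69×10⁻⁶ C)(5.20×10⁻⁶ C)(1/0.750 − 1/0.719) = 7.23×10⁻³ J.
v = √(2·7.23×10⁻³/0.0464) = 0.558 m/s.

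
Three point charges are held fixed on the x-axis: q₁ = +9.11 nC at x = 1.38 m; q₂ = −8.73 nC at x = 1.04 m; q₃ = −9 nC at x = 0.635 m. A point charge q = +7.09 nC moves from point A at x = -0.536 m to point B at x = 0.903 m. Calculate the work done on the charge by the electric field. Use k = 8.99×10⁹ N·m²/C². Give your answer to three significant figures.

4.44×10⁻⁶ J

The work done by the electric force is W_field = −ΔU = −q(V_B − V_A) = q(V_A − V_B).
At A: distances to the source charges are 1.92 m, 1.58 m, 1.17 m; V_A = Σ kqᵢ/rᵢ = -76.1 V.
At B: distances to the source charges are 0.477 m, 0.137 m, 0.268 m; V_B = Σ kqᵢ/rᵢ = -703 V.
ΔV = V_B − V_A = -627 V.
W_field = −qΔV = −(7.09×10⁻⁹ C)(-627 V) = 4.44×10⁻⁶ J.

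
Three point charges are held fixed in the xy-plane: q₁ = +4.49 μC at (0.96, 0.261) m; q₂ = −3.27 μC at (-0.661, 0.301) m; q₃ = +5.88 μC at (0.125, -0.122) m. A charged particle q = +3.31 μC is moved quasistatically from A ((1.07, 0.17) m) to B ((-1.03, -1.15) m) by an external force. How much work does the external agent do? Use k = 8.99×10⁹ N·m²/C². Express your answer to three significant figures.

-0.954 J

For quasistatic motion the external work equals the change in potential energy: W_ext = qΔV = q(V_B − V_A).
At A: distances to the source charges are 0.143 m, 1.74 m, 0.989 m; V_A = Σ kqᵢ/rᵢ = 3.19×10⁵ V.
At B: distances to the source charges are 2.44 m, 1.50 m, 1.55 m; V_B = Σ kqᵢ/rᵢ = 3.11×10⁴ V.
ΔV = V_B − V_A = -2.88×10⁵ V.
W_ext = qΔV = (3.31×10⁻⁶ C)(-2.88×10⁵ V) = -0.954 J.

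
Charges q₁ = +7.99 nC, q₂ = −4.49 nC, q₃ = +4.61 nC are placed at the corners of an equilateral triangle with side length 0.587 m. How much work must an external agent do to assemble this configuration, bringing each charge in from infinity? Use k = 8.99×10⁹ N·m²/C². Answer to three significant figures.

-3.02×10⁻⁷ J

The work to assemble the configuration equals its total potential energy, U = Σ kqᵢqⱼ/rᵢⱼ over all pairs.
All three pair separations equal the side length, 0.587 m.
U = (-5.49×10⁻⁷) + (5.64×10⁻⁷) + (-3.17×10⁻⁷) = -3.02×10⁻⁷ J.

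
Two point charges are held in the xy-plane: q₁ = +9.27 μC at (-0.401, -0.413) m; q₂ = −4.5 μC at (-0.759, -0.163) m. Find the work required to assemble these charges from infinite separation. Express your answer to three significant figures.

The assembly work is the sum of pairwise potential energies, U = Σ_{i<j} kqᵢqⱼ/rᵢⱼ.
Pair separations: r₁₂ = 0.437 m.
U = (-0.859) = -0.859 J.

-0.859 J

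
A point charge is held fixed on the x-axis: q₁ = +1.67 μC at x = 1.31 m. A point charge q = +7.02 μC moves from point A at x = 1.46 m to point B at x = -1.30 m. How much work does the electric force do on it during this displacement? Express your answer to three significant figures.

0.662 J

The work done by the electric force is W_field = −ΔU = −q(V_B − V_A) = q(V_A − V_B).
At A: distance to the source charge is 0.150 m; V_A = kq₁/r = 1.00×10⁵ V.
At B: distance to the source charge is 2.61 m; V_B = kq₁/r = 5750 V.
ΔV = V_B − V_A = -9.43×10⁴ V.
W_field = −qΔV = −(7.02×10⁻⁶ C)(-9.43×10⁴ V) = 0.662 J.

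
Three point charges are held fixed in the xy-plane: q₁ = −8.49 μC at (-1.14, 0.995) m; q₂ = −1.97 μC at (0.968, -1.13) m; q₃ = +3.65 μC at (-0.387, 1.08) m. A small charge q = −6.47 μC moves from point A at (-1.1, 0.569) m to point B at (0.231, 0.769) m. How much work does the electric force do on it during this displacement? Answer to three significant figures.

0.850 J

The work done by the electric force is W_field = −ΔU = −q(V_B − V_A) = q(V_A − V_B).
At A: distances to the source charges are 0.428 m, 2.68 m, 0.877 m; V_A = Σ kqᵢ/rᵢ = -1.48×10⁵ V.
At B: distances to the source charges are 1.39 m, 2.04 m, 0.692 m; V_B = Σ kqᵢ/rᵢ = -1.62×10⁴ V.
ΔV = V_B − V_A = 1.31×10⁵ V.
W_field = −qΔV = −(-6.47×10⁻⁶ C)(1.31×10⁵ V) = 0.850 J.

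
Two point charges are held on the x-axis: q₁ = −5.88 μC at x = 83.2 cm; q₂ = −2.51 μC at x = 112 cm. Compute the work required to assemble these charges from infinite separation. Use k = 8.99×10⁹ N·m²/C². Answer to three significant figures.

The assembly work is the sum of pairwise potential energies, U = Σ_{i<j} kqᵢqⱼ/rᵢⱼ.
Pair separations: r₁₂ = 0.288 m.
U = (0.461) = 0.461 J.

0.461 J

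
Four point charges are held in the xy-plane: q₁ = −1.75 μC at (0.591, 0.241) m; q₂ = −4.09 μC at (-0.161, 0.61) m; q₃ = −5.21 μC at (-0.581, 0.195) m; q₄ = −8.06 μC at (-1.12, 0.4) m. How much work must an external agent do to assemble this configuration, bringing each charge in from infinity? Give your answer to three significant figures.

1.50 J

The work to assemble the configuration equals its total potential energy, U = Σ kqᵢqⱼ/rᵢⱼ over all pairs.
Pair separations: r₁₂ = 0.838 m, r₁₃ = 1.17 m, r₁₄ = 1.72 m, r₂₃ = 0.590 m, r₂₄ = 0.982 m, r₃₄ = 0.577 m.
Summing all 6 pair terms gives U = 1.50 J.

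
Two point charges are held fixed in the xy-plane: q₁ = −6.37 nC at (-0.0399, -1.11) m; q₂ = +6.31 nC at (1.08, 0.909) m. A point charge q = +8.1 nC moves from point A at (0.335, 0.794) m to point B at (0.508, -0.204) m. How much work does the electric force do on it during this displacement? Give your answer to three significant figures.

The work done by the electric force is W_field = −ΔU = −q(V_B − V_A) = q(V_A − V_B).
At A: distances to the source charges are 1.94 m, 0.754 m; V_A = Σ kqᵢ/rᵢ = 45.7 V.
At B: distances to the source charges are 1.06 m, 1.25 m; V_B = Σ kqᵢ/rᵢ = -8.76 V.
ΔV = V_B − V_A = -54.5 V.
W_field = −qΔV = −(8.10×10⁻⁹ C)(-54.5 V) = 4.41×10⁻⁷ J.

4.41×10⁻⁷ J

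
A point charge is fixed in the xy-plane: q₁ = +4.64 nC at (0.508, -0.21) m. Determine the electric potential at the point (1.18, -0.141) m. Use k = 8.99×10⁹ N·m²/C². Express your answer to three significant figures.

61.7 V

The total potential is the scalar sum of each charge's contribution, V = Σ kqᵢ/rᵢ.
Distances from the field point to each charge: r₁ = 0.676 m.
V = k[(4.64×10⁻⁹)/(0.676)] = 61.7 V.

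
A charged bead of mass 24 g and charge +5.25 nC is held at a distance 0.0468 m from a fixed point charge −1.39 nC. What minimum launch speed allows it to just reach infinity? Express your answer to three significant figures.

0.0108 m/s

To just escape, total mechanical energy must reach zero at infinity: ½mv²_min + U = 0, so ½mv²_min = −U = |kQq|/r.
|U| = |kQq|/r = (8.99×10⁹ N·m²/C²)(1.39×10⁻⁹)(5.25×10⁻⁹)/(0.0468) = 1.40×10⁻⁶ J.
v_min = √(2|U|/m) = √(2·1.40×10⁻⁶/0.0240) = 0.0108 m/s.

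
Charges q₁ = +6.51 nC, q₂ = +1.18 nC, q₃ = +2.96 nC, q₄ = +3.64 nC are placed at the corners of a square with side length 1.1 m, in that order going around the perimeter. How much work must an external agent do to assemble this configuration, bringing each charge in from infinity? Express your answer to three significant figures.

The work to assemble the configuration equals its total potential energy, U = Σ kqᵢqⱼ/rᵢⱼ over all pairs.
The four side pairs have separation 1.10 m and the two diagonal pairs 1.56 m.
Summing all 6 pair terms gives U = 5.09×10⁻⁷ J.

5.09×10⁻⁷ J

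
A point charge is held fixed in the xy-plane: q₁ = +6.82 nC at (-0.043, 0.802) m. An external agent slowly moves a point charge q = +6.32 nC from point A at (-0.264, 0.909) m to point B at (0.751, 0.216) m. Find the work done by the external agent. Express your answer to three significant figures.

For quasistatic motion the external work equals the change in potential energy: W_ext = qΔV = q(V_B − V_A).
At A: distance to the source charge is 0.246 m; V_A = kq₁/r = 250 V.
At B: distance to the source charge is 0.987 m; V_B = kq₁/r = 62.1 V.
ΔV = V_B − V_A = -188 V.
W_ext = qΔV = (6.32×10⁻⁹ C)(-188 V) = -1.19×10⁻⁶ J.

-1.19×10⁻⁶ J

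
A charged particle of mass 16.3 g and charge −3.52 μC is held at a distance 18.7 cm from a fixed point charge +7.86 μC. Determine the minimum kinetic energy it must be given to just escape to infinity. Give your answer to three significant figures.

To just escape, total mechanical energy must reach zero at infinity: ½mv²_min + U = 0, so ½mv²_min = −U = |kQq|/r.
|U| = |kQq|/r = (8.99×10⁹ N·m²/C²)(7.86×10⁻⁶)(3.52×10⁻⁶)/(0.187) = 1.33 J.

1.33 J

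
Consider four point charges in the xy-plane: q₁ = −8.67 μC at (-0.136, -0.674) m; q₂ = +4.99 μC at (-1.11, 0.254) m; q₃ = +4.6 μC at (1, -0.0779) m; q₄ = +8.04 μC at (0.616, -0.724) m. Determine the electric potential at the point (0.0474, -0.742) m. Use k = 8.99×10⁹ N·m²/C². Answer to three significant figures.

-2.06×10⁵ V

Electric potential is a scalar, so the contributions from each charge add algebraically: V = Σ kqᵢ/rᵢ.
Distances from the field point to each charge: r₁ = 0.196 m, r₂ = 1.53 m, r₃ = 1.16 m, r₄ = 0.569 m.
V = k[(-8.67×10⁻⁶)/(0.196) + (4.99×10⁻⁶)/(1.53) + (4.60×10⁻⁶)/(1.16) + (8.04×10⁻⁶)/(0.569)] = -2.06×10⁵ V.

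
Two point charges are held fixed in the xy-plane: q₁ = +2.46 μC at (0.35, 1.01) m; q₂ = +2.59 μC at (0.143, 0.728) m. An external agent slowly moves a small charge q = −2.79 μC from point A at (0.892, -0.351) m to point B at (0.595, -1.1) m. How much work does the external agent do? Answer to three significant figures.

0.0280 J

For quasistatic motion the external work equals the change in potential energy: W_ext = qΔV = q(V_B − V_A).
At A: distances to the source charges are 1.46 m, 1.31 m; V_A = Σ kqᵢ/rᵢ = 3.28×10⁴ V.
At B: distances to the source charges are 2.12 m, 1.88 m; V_B = Σ kqᵢ/rᵢ = 2.28×10⁴ V.
ΔV = V_B − V_A = -1.00×10⁴ V.
W_ext = qΔV = (-2.79×10⁻⁶ C)(-1.00×10⁴ V) = 0.0280 J.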